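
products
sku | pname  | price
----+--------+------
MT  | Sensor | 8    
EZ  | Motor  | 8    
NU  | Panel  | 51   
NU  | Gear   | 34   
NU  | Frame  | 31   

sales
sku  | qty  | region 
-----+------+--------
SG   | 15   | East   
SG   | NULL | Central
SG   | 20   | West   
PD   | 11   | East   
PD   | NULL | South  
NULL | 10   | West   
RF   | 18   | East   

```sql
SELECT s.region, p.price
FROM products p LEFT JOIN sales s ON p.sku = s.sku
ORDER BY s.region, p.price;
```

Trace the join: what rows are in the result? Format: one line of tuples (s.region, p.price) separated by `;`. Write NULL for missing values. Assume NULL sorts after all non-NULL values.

(NULL, 8); (NULL, 8); (NULL, 31); (NULL, 34); (NULL, 51)

LEFT JOIN keeps every row from `products`; unmatched rows get NULL for `sales`'s columns.
Matching on p.sku = s.sku. A NULL in a compared column never satisfies the condition.
Matched pairs: 0; unmatched p rows kept: 5.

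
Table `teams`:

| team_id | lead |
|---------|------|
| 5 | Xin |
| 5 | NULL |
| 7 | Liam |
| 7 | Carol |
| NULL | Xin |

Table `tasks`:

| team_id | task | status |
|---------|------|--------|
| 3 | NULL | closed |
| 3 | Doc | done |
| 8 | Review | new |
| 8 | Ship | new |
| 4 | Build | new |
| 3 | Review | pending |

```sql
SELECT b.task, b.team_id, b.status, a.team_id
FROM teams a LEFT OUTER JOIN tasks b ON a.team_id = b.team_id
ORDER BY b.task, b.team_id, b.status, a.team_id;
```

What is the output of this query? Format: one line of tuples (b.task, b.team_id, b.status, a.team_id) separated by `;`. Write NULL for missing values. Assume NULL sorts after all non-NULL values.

(NULL, NULL, NULL, 5); (NULL, NULL, NULL, 5); (NULL, NULL, NULL, 7); (NULL, NULL, NULL, 7); (NULL, NULL, NULL, NULL)

LEFT JOIN keeps every row from `teams`; unmatched rows get NULL for `tasks`'s columns.
Matching on a.team_id = b.team_id. A NULL in a compared column never satisfies the condition.
Matched pairs: 0; unmatched a rows kept: 5.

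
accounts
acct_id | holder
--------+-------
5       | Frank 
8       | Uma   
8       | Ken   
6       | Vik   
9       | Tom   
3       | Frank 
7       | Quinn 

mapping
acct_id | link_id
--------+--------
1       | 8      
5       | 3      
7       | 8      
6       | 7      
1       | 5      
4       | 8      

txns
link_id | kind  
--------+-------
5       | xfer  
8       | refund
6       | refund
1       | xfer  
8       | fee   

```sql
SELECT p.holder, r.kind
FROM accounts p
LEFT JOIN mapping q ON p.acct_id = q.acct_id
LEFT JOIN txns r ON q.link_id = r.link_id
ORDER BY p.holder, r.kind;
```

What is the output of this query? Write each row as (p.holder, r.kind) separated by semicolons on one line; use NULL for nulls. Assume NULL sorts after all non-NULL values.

(Frank, NULL); (Frank, NULL); (Ken, NULL); (Quinn, fee); (Quinn, refund); (Tom, NULL); (Uma, NULL); (Vik, NULL)

Evaluate left to right. First `accounts p LEFT JOIN mapping q` on acct_id: 7 row(s).
Then LEFT JOIN `txns r` on link_id: each of those 7 rows is kept; rows whose q.link_id has no match in r get NULL for r's columns.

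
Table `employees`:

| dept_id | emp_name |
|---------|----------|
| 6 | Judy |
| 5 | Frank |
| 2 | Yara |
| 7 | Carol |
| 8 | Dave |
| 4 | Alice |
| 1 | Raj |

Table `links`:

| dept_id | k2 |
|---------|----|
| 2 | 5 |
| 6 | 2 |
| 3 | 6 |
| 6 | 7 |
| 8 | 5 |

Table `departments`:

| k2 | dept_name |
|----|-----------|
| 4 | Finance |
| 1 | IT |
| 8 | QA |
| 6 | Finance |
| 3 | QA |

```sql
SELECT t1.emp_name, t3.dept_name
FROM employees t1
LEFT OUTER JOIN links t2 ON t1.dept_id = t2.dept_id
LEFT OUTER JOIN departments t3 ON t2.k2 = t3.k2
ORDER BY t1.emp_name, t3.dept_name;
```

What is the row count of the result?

8

Evaluate left to right. First `employees t1 LEFT JOIN links t2` on dept_id: 8 row(s).
Then LEFT JOIN `departments t3` on k2: each of those 8 rows is kept; rows whose t2.k2 has no match in t3 get NULL for t3's columns.
Result: 8 row(s).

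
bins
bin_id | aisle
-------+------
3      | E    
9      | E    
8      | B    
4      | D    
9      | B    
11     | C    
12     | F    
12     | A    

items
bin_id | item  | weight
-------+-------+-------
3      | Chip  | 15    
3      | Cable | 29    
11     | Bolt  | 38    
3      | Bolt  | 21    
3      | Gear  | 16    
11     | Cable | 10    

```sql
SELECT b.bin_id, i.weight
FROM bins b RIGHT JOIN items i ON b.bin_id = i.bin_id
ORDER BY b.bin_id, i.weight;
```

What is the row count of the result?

6

RIGHT JOIN keeps every row from `items`; unmatched rows get NULL for `bins`'s columns.
Matching on b.bin_id = i.bin_id.
- bin_id=3: 4 matching i row(s), so 4 row(s) emitted.
- bin_id=9: no matching i row.
- bin_id=8: no matching i row.
- bin_id=4: no matching i row.
- bin_id=9: no matching i row.
- bin_id=11: 2 matching i row(s), so 2 row(s) emitted.
- bin_id=12: no matching i row.
- bin_id=12: no matching i row.
- every i row matched at least one b row.
Total: 6 rows.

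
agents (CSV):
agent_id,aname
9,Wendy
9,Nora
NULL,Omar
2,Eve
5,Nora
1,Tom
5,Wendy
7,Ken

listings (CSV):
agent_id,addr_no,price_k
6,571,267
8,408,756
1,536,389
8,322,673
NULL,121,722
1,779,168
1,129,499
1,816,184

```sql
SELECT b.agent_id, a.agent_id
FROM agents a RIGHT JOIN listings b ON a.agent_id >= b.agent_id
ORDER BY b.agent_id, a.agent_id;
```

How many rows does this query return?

36

RIGHT JOIN keeps every row from `listings`; unmatched rows get NULL for `agents`'s columns.
Matching on a.agent_id >= b.agent_id. A NULL in a compared column never satisfies the condition.
Matched pairs: 35; unmatched b rows kept: 1.
Total: 35 matched + 1 padded = 36 rows.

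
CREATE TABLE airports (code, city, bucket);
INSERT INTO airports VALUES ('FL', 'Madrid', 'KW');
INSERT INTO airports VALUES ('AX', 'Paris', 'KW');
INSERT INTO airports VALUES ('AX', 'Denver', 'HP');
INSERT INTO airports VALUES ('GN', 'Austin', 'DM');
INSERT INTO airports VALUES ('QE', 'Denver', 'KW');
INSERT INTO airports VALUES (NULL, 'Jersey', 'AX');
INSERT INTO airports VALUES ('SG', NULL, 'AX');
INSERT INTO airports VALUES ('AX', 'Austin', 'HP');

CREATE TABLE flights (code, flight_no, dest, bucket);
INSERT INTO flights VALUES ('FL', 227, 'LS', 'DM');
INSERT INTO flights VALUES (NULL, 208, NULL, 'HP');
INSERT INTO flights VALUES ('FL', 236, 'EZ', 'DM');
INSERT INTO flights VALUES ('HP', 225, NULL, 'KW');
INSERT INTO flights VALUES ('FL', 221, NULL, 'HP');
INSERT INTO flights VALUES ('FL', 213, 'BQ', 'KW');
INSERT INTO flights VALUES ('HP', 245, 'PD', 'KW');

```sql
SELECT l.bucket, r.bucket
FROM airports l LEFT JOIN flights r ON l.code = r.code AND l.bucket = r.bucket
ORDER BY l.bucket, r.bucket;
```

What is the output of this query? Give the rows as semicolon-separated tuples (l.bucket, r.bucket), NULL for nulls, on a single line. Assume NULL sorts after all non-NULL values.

(AX, NULL); (AX, NULL); (DM, NULL); (HP, NULL); (HP, NULL); (KW, KW); (KW, NULL); (KW, NULL)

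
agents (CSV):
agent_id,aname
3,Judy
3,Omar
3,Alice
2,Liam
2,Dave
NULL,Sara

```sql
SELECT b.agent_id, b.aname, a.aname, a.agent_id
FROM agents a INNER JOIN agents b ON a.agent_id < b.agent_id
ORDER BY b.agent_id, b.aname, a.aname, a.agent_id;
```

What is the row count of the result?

INNER JOIN keeps only pairs where the ON condition holds.
Matching on a.agent_id < b.agent_id. A NULL in a compared column never satisfies the condition.
- a (agent_id=3) has no partner → excluded.
- a (agent_id=3) has no partner → excluded.
- a (agent_id=3) has no partner → excluded.
- a (agent_id=2) pairs with 3 row(s) of b.
- a (agent_id=2) pairs with 3 row(s) of b.
- a (agent_id=NULL) has no partner → excluded.
Total: 6 rows.

6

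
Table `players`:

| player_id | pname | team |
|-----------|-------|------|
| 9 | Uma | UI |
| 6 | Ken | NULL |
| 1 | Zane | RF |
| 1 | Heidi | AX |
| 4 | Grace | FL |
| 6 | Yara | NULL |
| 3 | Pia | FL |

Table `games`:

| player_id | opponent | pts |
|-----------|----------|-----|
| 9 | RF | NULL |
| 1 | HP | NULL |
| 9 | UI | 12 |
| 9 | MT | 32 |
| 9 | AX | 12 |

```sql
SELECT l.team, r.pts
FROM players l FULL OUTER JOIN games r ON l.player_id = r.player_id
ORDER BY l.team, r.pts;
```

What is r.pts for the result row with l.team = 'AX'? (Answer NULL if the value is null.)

NULL

FULL OUTER JOIN keeps every row from both sides; unmatched rows get NULL for the other side's columns.
Matching on l.player_id = r.player_id.
Matched pairs: 6; unmatched l rows kept: 4; unmatched r rows kept: 0.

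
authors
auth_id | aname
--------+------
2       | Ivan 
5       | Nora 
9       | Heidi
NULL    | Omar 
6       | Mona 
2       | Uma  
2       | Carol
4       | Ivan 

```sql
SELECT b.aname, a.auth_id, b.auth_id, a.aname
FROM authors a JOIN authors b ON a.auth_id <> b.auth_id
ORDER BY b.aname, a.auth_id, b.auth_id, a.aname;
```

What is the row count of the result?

36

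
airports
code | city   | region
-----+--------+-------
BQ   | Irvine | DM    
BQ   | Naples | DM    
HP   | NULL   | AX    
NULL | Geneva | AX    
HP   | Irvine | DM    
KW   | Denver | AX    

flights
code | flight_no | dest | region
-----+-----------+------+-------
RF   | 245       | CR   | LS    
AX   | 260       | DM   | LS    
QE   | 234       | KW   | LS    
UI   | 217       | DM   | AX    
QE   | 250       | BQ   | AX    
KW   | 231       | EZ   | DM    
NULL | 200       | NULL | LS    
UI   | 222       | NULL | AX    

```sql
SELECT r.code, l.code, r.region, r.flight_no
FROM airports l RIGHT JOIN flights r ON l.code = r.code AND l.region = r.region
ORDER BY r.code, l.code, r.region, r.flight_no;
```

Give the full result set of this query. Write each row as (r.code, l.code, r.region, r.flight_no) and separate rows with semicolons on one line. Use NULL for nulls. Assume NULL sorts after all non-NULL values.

RIGHT JOIN keeps every row from `flights`; unmatched rows get NULL for `airports`'s columns.
Matching on l.code = r.code AND l.region = r.region. A NULL in a compared column never satisfies the condition.
Matched pairs: 0; unmatched r rows kept: 8.

(AX, NULL, LS, 260); (KW, NULL, DM, 231); (QE, NULL, AX, 250); (QE, NULL, LS, 234); (RF, NULL, LS, 245); (UI, NULL, AX, 217); (UI, NULL, AX, 222); (NULL, NULL, LS, 200)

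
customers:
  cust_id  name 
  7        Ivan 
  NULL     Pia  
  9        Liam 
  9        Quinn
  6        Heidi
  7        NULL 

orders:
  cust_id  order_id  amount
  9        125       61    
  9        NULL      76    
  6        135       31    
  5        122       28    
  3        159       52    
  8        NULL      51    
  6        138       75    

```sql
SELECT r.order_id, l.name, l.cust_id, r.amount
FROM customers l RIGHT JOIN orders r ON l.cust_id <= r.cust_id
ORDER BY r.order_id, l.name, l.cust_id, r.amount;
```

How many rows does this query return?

17

RIGHT JOIN keeps every row from `orders`; unmatched rows get NULL for `customers`'s columns.
Matching on l.cust_id <= r.cust_id. A NULL in a compared column never satisfies the condition.
- l (cust_id=7) pairs with 3 row(s) of r.
- l (cust_id=NULL) has no partner in r.
- l (cust_id=9) pairs with 2 row(s) of r.
- l (cust_id=9) pairs with 2 row(s) of r.
- l (cust_id=6) pairs with 5 row(s) of r.
- l (cust_id=7) pairs with 3 row(s) of r.
- 2 r row(s) had no l match → kept, l columns NULL.
Total: 15 matched + 2 padded = 17 rows.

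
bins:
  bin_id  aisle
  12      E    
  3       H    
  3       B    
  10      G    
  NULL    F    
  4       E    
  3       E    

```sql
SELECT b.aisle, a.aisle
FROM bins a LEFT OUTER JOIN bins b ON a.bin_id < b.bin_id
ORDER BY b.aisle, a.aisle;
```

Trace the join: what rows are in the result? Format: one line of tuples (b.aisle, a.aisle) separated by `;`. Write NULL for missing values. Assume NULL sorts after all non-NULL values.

(E, B); (E, B); (E, E); (E, E); (E, E); (E, G); (E, H); (E, H); (G, B); (G, E); (G, E); (G, H); (NULL, E); (NULL, F)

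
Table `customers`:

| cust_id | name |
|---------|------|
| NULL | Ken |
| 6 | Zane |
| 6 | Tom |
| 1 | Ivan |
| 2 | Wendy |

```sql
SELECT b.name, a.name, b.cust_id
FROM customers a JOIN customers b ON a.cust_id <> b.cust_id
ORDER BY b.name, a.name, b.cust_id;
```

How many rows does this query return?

10

INNER JOIN keeps only pairs where the ON condition holds.
Matching on a.cust_id <> b.cust_id. A NULL in a compared column never satisfies the condition.
- a (cust_id=NULL) has no partner → excluded.
- a (cust_id=6) pairs with 2 row(s) of b.
- a (cust_id=6) pairs with 2 row(s) of b.
- a (cust_id=1) pairs with 3 row(s) of b.
- a (cust_id=2) pairs with 3 row(s) of b.
Total: 10 rows.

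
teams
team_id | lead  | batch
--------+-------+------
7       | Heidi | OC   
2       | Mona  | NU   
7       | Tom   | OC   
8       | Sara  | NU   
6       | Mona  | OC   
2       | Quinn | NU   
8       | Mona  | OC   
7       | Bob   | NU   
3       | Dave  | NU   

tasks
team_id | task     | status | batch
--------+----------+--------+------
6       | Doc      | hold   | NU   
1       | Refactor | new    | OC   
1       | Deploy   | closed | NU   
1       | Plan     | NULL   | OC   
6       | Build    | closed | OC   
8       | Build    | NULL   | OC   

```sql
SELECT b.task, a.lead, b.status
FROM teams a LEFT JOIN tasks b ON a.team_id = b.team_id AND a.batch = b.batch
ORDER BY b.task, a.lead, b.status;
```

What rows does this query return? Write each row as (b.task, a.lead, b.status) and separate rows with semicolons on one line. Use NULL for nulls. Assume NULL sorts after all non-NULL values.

(Build, Mona, closed); (Build, Mona, NULL); (NULL, Bob, NULL); (NULL, Dave, NULL); (NULL, Heidi, NULL); (NULL, Mona, NULL); (NULL, Quinn, NULL); (NULL, Sara, NULL); (NULL, Tom, NULL)

LEFT JOIN keeps every row from `teams`; unmatched rows get NULL for `tasks`'s columns.
Matching on a.team_id = b.team_id AND a.batch = b.batch.
- team_id=7, batch=OC: no b row matches, row kept with b columns NULL.
- team_id=2, batch=NU: no b row matches, row kept with b columns NULL.
- team_id=7, batch=OC: no b row matches, row kept with b columns NULL.
- team_id=8, batch=NU: no b row matches, row kept with b columns NULL.
- team_id=6, batch=OC: 1 matching b row(s), so 1 row(s) emitted.
- team_id=2, batch=NU: no b row matches, row kept with b columns NULL.
- team_id=8, batch=OC: 1 matching b row(s), so 1 row(s) emitted.
- team_id=7, batch=NU: no b row matches, row kept with b columns NULL.
- team_id=3, batch=NU: no b row matches, row kept with b columns NULL.
After projecting and ordering:
b.task | a.lead | b.status
Build | Mona | closed
Build | Mona | NULL
NULL | Bob | NULL
NULL | Dave | NULL
NULL | Heidi | NULL
NULL | Mona | NULL
NULL | Quinn | NULL
NULL | Sara | NULL
NULL | Tom | NULL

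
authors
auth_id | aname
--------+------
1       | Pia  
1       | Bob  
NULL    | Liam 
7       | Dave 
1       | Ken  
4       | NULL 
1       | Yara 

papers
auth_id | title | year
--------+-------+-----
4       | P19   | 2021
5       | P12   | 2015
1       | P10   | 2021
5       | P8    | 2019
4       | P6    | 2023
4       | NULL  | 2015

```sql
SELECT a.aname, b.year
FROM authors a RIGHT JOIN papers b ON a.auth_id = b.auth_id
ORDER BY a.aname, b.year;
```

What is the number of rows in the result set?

RIGHT JOIN keeps every row from `papers`; unmatched rows get NULL for `authors`'s columns.
Matching on a.auth_id = b.auth_id. A NULL in a compared column never satisfies the condition.
- auth_id=1: 1 matching b row(s), so 1 row(s) emitted.
- auth_id=1: 1 matching b row(s), so 1 row(s) emitted.
- auth_id=NULL: no matching b row.
- auth_id=7: no matching b row.
- auth_id=1: 1 matching b row(s), so 1 row(s) emitted.
- auth_id=4: 3 matching b row(s), so 3 row(s) emitted.
- auth_id=1: 1 matching b row(s), so 1 row(s) emitted.
- 2 row(s) from b found no a partner → padded with NULL.
Total: 7 matched + 2 padded = 9 rows.

9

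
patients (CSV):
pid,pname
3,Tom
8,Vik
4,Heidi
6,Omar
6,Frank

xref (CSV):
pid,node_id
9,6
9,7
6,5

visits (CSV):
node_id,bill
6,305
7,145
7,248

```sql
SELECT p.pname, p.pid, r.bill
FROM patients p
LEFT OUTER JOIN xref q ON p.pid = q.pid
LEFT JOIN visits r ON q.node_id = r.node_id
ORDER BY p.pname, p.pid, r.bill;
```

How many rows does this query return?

5

Evaluate left to right. First `patients p LEFT JOIN xref q` on pid: 5 row(s).
Then LEFT JOIN `visits r` on node_id: each of those 5 rows is kept; rows whose q.node_id has no match in r get NULL for r's columns.
Result: 5 row(s).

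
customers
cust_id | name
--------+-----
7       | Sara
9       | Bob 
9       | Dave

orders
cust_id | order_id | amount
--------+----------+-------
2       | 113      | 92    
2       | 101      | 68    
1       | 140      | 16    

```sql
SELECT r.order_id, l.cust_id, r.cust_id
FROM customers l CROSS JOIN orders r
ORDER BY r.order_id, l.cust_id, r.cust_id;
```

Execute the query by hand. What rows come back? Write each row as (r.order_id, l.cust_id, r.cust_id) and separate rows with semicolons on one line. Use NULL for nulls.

(101, 7, 2); (101, 9, 2); (101, 9, 2); (113, 7, 2); (113, 9, 2); (113, 9, 2); (140, 7, 1); (140, 9, 1); (140, 9, 1)

CROSS JOIN pairs every row of `customers` with every row of `orders`: 3 × 3 = 9 rows.
After projecting and ordering:
r.order_id | l.cust_id | r.cust_id
101 | 7 | 2
101 | 9 | 2
101 | 9 | 2
113 | 7 | 2
113 | 9 | 2
113 | 9 | 2
140 | 7 | 1
140 | 9 | 1
140 | 9 | 1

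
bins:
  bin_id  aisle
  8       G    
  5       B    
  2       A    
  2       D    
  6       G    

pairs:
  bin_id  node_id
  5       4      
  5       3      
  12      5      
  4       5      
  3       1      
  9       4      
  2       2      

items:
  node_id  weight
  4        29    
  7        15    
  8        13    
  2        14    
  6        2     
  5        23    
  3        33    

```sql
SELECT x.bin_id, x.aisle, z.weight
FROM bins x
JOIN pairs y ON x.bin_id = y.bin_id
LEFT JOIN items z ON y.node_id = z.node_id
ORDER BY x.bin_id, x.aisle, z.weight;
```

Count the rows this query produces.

4

Evaluate left to right. First `bins x INNER JOIN pairs y` on bin_id: 4 row(s).
Then LEFT JOIN `items z` on node_id: each of those 4 rows is kept; rows whose y.node_id has no match in z get NULL for z's columns.
Result: 4 row(s).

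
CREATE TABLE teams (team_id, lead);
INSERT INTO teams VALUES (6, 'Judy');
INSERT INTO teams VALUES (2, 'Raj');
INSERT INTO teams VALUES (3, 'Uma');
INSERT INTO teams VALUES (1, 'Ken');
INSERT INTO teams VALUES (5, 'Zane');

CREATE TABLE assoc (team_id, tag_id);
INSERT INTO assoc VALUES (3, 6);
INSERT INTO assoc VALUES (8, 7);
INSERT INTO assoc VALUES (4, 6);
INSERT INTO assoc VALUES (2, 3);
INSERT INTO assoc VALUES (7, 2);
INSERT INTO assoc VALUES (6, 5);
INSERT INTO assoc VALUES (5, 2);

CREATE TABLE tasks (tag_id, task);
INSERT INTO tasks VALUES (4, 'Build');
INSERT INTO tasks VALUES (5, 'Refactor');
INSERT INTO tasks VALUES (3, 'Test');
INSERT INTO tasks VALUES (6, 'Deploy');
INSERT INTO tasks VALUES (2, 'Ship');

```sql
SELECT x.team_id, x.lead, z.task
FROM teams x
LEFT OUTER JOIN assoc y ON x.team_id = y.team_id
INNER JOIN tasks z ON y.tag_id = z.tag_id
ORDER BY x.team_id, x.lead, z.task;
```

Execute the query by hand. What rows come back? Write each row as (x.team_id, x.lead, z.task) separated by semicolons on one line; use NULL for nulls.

(2, Raj, Test); (3, Uma, Deploy); (5, Zane, Ship); (6, Judy, Refactor)

Evaluate left to right. First `teams x LEFT JOIN assoc y` on team_id: 5 row(s).
Then INNER JOIN `tasks z` on tag_id: keep only rows whose y.tag_id appears in z.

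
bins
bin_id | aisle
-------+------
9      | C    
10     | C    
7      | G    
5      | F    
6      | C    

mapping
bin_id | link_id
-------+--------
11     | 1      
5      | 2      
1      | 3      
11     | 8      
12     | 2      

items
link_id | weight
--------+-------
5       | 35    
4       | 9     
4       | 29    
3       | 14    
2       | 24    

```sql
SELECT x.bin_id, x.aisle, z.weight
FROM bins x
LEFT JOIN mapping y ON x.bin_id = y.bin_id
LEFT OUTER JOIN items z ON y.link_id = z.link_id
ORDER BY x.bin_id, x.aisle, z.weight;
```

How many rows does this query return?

5

Joins associate left-to-right: bins LEFT JOIN mapping on bin_id gives 5 intermediate row(s).
Then LEFT JOIN `items z` on link_id: each of those 5 rows is kept; rows whose y.link_id has no match in z get NULL for z's columns.
Result: 5 row(s).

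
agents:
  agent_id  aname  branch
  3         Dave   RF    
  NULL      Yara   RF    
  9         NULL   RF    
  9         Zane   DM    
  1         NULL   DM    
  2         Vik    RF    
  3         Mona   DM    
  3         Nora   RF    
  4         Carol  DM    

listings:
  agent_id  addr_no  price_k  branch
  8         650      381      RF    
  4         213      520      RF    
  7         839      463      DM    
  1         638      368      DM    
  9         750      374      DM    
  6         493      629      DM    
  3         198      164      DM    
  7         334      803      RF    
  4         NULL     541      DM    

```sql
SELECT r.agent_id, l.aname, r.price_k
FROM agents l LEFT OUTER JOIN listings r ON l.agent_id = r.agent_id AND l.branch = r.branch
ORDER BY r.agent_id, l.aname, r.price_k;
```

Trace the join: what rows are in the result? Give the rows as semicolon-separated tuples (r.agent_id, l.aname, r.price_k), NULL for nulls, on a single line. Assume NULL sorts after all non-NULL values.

LEFT JOIN keeps every row from `agents`; unmatched rows get NULL for `listings`'s columns.
Matching on l.agent_id = r.agent_id AND l.branch = r.branch. A NULL in a compared column never satisfies the condition.
Matched pairs: 4; unmatched l rows kept: 5.

(1, NULL, 368); (3, Mona, 164); (4, Carol, 541); (9, Zane, 374); (NULL, Dave, NULL); (NULL, Nora, NULL); (NULL, Vik, NULL); (NULL, Yara, NULL); (NULL, NULL, NULL)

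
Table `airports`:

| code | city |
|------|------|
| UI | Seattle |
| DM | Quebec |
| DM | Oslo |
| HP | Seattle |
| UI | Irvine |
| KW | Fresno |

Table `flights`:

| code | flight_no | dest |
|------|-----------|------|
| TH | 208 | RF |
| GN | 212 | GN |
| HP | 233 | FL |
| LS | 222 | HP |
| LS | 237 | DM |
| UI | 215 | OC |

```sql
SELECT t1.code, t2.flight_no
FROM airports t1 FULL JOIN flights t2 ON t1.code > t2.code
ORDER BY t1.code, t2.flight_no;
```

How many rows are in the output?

16

FULL OUTER JOIN keeps every row from both sides; unmatched rows get NULL for the other side's columns.
Matching on t1.code > t2.code.
- code=UI: 5 matching t2 row(s), so 5 row(s) emitted.
- code=DM: no t2 row matches, row kept with t2 columns NULL.
- code=DM: no t2 row matches, row kept with t2 columns NULL.
- code=HP: 1 matching t2 row(s), so 1 row(s) emitted.
- code=UI: 5 matching t2 row(s), so 5 row(s) emitted.
- code=KW: 2 matching t2 row(s), so 2 row(s) emitted.
- 1 t2 row(s) had no t1 match → kept, t1 columns NULL.
Total: 13 matched + 3 padded = 16 rows.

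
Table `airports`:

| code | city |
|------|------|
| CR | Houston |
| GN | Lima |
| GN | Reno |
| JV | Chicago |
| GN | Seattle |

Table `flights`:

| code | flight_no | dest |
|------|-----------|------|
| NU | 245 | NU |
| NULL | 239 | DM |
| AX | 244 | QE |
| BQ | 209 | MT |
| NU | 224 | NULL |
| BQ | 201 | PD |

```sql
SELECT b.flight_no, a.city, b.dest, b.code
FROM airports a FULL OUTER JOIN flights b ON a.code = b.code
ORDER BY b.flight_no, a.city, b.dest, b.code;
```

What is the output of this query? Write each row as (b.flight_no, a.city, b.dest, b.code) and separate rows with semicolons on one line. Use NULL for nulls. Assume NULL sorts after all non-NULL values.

(201, NULL, PD, BQ); (209, NULL, MT, BQ); (224, NULL, NULL, NU); (239, NULL, DM, NULL); (244, NULL, QE, AX); (245, NULL, NU, NU); (NULL, Chicago, NULL, NULL); (NULL, Houston, NULL, NULL); (NULL, Lima, NULL, NULL); (NULL, Reno, NULL, NULL); (NULL, Seattle, NULL, NULL)

FULL OUTER JOIN keeps every row from both sides; unmatched rows get NULL for the other side's columns.
Matching on a.code = b.code. A NULL in a compared column never satisfies the condition.
- a[0] code=CR → no match; kept with NULLs on the b side.
- a[1] code=GN → no match; kept with NULLs on the b side.
- a[2] code=GN → no match; kept with NULLs on the b side.
- a[3] code=JV → no match; kept with NULLs on the b side.
- a[4] code=GN → no match; kept with NULLs on the b side.
- 6 b row(s) had no a match → kept, a columns NULL.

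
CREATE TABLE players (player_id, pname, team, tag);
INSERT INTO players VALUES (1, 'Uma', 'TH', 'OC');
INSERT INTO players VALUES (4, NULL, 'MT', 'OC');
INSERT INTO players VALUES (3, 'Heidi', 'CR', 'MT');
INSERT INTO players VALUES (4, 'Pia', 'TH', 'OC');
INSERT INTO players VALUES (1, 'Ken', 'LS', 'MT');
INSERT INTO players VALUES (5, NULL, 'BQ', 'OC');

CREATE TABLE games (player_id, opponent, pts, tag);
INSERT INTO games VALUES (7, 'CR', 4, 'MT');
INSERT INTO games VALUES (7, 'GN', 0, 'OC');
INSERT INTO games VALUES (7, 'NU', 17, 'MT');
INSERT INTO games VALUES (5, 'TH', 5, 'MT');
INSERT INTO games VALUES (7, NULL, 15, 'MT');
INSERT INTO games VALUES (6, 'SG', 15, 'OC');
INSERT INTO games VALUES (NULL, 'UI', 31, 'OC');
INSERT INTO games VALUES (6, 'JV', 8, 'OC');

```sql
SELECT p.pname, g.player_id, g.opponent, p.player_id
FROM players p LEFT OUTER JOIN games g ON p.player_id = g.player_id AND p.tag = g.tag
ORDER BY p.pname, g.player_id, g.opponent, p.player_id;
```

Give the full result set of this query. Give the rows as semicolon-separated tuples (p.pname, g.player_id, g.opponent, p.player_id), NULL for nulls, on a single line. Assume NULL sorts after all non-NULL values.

(Heidi, NULL, NULL, 3); (Ken, NULL, NULL, 1); (Pia, NULL, NULL, 4); (Uma, NULL, NULL, 1); (NULL, NULL, NULL, 4); (NULL, NULL, NULL, 5)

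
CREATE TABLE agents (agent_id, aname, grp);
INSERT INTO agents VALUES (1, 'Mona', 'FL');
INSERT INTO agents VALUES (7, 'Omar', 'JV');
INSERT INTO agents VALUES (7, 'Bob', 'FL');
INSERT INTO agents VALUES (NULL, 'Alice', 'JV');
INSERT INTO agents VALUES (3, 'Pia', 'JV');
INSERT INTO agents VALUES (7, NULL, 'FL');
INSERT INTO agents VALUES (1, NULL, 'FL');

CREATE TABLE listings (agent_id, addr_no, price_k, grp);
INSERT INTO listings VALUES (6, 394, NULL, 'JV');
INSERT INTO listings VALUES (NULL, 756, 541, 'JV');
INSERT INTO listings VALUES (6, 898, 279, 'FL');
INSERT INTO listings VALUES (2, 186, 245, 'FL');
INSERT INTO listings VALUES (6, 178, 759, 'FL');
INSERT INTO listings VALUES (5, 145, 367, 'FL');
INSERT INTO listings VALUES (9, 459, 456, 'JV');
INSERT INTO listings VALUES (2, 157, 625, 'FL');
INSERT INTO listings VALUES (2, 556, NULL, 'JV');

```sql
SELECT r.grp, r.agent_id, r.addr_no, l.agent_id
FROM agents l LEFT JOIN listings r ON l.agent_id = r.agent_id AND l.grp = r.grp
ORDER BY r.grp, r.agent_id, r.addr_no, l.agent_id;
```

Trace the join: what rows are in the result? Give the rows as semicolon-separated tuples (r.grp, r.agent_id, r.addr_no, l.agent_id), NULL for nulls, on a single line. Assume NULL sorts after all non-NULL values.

LEFT JOIN keeps every row from `agents`; unmatched rows get NULL for `listings`'s columns.
Matching on l.agent_id = r.agent_id AND l.grp = r.grp. A NULL in a compared column never satisfies the condition.
- l (agent_id=1, grp=FL) has no partner → padded with NULL.
- l (agent_id=7, grp=JV) has no partner → padded with NULL.
- l (agent_id=7, grp=FL) has no partner → padded with NULL.
- l (agent_id=NULL, grp=JV) has no partner → padded with NULL.
- l (agent_id=3, grp=JV) has no partner → padded with NULL.
- l (agent_id=7, grp=FL) has no partner → padded with NULL.
- l (agent_id=1, grp=FL) has no partner → padded with NULL.
After projecting and ordering:
r.grp | r.agent_id | r.addr_no | l.agent_id
NULL | NULL | NULL | 1
NULL | NULL | NULL | 1
NULL | NULL | NULL | 3
NULL | NULL | NULL | 7
NULL | NULL | NULL | 7
NULL | NULL | NULL | 7
NULL | NULL | NULL | NULL

(NULL, NULL, NULL, 1); (NULL, NULL, NULL, 1); (NULL, NULL, NULL, 3); (NULL, NULL, NULL, 7); (NULL, NULL, NULL, 7); (NULL, NULL, NULL, 7); (NULL, NULL, NULL, NULL)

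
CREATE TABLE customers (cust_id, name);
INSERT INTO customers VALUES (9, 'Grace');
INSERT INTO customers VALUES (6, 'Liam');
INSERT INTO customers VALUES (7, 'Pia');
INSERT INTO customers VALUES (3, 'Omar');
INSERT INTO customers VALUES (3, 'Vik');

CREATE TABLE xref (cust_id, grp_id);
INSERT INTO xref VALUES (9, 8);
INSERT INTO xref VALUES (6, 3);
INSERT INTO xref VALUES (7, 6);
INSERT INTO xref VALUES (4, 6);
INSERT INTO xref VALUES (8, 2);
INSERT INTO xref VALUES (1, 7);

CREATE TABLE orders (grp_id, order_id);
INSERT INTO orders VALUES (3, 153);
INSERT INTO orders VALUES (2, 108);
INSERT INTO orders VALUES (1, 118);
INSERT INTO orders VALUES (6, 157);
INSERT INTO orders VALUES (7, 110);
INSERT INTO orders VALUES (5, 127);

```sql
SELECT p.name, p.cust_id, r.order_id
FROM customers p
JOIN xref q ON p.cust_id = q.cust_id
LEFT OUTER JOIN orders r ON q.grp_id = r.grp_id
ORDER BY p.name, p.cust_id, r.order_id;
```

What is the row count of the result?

Step 1 — p INNER JOIN q on cust_id → 3 row(s).
Then LEFT JOIN `orders r` on grp_id: each of those 3 rows is kept; rows whose q.grp_id has no match in r get NULL for r's columns.
Result: 3 row(s).

3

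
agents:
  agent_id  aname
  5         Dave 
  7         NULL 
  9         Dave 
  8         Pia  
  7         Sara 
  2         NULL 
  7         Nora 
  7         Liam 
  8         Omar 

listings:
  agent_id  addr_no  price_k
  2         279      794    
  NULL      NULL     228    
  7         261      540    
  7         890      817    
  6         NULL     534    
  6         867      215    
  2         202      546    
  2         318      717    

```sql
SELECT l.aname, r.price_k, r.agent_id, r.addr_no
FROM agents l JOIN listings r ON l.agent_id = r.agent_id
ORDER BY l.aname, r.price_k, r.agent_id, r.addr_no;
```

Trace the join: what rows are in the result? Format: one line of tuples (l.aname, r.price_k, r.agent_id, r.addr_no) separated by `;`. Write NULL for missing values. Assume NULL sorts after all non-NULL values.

INNER JOIN keeps only pairs where the ON condition holds.
Matching on l.agent_id = r.agent_id. A NULL in a compared column never satisfies the condition.
- agent_id=5: no matching r row, dropped.
- agent_id=7: 2 matching r row(s), so 2 row(s) emitted.
- agent_id=9: no matching r row, dropped.
- agent_id=8: no matching r row, dropped.
- agent_id=7: 2 matching r row(s), so 2 row(s) emitted.
- agent_id=2: 3 matching r row(s), so 3 row(s) emitted.
- agent_id=7: 2 matching r row(s), so 2 row(s) emitted.
- agent_id=7: 2 matching r row(s), so 2 row(s) emitted.
- agent_id=8: no matching r row, dropped.

(Liam, 540, 7, 261); (Liam, 817, 7, 890); (Nora, 540, 7, 261); (Nora, 817, 7, 890); (Sara, 540, 7, 261); (Sara, 817, 7, 890); (NULL, 540, 7, 261); (NULL, 546, 2, 202); (NULL, 717, 2, 318); (NULL, 794, 2, 279); (NULL, 817, 7, 890)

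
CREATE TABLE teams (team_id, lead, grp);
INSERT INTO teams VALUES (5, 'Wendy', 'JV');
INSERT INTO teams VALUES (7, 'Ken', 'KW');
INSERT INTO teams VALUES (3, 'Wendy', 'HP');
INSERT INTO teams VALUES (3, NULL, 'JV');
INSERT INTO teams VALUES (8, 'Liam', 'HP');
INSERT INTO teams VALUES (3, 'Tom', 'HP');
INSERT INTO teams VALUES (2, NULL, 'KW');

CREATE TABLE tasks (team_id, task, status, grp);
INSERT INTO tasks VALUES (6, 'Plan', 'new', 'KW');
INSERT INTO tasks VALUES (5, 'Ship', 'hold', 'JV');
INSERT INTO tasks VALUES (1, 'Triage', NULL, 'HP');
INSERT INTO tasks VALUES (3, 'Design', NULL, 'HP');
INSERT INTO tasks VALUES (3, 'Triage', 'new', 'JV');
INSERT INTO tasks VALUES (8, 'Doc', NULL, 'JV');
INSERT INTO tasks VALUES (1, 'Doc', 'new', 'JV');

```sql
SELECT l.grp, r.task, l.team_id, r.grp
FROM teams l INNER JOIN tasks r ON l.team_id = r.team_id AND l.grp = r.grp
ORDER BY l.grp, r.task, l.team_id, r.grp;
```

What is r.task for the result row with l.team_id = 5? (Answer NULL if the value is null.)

Ship

INNER JOIN keeps only pairs where the ON condition holds.
Matching on l.team_id = r.team_id AND l.grp = r.grp.
Matched pairs: 4.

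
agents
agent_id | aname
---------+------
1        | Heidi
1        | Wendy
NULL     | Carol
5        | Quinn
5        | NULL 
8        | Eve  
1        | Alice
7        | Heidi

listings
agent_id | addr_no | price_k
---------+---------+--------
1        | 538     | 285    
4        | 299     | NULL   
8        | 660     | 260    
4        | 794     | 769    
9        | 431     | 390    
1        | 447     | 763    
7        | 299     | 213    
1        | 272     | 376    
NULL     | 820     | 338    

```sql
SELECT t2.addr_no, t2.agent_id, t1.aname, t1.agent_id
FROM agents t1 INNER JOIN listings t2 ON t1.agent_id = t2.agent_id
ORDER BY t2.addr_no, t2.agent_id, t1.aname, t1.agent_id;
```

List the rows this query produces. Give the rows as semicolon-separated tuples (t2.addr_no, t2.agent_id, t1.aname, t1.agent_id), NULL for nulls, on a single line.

(272, 1, Alice, 1); (272, 1, Heidi, 1); (272, 1, Wendy, 1); (299, 7, Heidi, 7); (447, 1, Alice, 1); (447, 1, Heidi, 1); (447, 1, Wendy, 1); (538, 1, Alice, 1); (538, 1, Heidi, 1); (538, 1, Wendy, 1); (660, 8, Eve, 8)

INNER JOIN keeps only pairs where the ON condition holds.
Matching on t1.agent_id = t2.agent_id. A NULL in a compared column never satisfies the condition.
- t1[0] agent_id=1 → 3 match(es) in t2 → 3 row(s).
- t1[1] agent_id=1 → 3 match(es) in t2 → 3 row(s).
- t1[2] agent_id=NULL → no match; dropped.
- t1[3] agent_id=5 → no match; dropped.
- t1[4] agent_id=5 → no match; dropped.
- t1[5] agent_id=8 → 1 match(es) in t2 → 1 row(s).
- t1[6] agent_id=1 → 3 match(es) in t2 → 3 row(s).
- t1[7] agent_id=7 → 1 match(es) in t2 → 1 row(s).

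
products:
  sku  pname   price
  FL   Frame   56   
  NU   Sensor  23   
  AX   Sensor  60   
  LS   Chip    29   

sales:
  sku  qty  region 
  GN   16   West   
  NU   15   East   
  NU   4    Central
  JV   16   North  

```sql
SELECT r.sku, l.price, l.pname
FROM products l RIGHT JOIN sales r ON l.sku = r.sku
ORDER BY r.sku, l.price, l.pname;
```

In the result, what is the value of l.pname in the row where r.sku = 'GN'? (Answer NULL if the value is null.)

NULL

RIGHT JOIN keeps every row from `sales`; unmatched rows get NULL for `products`'s columns.
Matching on l.sku = r.sku.
- l[0] sku=FL → no match.
- l[1] sku=NU → 2 match(es) in r → 2 row(s).
- l[2] sku=AX → no match.
- l[3] sku=LS → no match.
- 2 r row(s) had no l match → kept, l columns NULL.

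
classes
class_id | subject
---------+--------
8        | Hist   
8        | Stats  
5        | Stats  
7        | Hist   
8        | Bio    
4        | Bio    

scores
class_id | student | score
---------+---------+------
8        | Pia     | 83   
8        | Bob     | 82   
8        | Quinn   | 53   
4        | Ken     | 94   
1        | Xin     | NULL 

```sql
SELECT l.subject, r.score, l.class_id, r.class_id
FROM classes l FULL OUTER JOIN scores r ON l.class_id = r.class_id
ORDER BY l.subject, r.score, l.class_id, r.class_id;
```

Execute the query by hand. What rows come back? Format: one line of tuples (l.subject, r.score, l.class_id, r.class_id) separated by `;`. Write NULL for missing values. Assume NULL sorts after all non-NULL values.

FULL OUTER JOIN keeps every row from both sides; unmatched rows get NULL for the other side's columns.
Matching on l.class_id = r.class_id.
Matched pairs: 10; unmatched l rows kept: 2; unmatched r rows kept: 1.

(Bio, 53, 8, 8); (Bio, 82, 8, 8); (Bio, 83, 8, 8); (Bio, 94, 4, 4); (Hist, 53, 8, 8); (Hist, 82, 8, 8); (Hist, 83, 8, 8); (Hist, NULL, 7, NULL); (Stats, 53, 8, 8); (Stats, 82, 8, 8); (Stats, 83, 8, 8); (Stats, NULL, 5, NULL); (NULL, NULL, NULL, 1)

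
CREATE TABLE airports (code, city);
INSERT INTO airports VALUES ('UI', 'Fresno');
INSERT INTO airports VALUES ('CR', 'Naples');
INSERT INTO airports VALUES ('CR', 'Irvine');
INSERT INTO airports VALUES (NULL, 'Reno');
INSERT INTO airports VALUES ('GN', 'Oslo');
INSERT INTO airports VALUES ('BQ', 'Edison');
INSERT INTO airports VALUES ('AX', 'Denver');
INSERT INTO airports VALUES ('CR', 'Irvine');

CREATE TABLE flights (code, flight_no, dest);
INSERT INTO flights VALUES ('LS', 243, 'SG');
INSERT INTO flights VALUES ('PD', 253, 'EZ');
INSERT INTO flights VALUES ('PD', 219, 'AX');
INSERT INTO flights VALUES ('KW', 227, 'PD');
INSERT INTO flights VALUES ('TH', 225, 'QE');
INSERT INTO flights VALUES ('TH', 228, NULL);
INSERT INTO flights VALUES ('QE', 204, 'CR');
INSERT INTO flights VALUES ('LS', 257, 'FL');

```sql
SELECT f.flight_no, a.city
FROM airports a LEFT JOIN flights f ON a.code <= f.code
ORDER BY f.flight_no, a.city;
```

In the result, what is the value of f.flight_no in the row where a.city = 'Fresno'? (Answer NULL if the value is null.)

LEFT JOIN keeps every row from `airports`; unmatched rows get NULL for `flights`'s columns.
Matching on a.code <= f.code. A NULL in a compared column never satisfies the condition.
Matched pairs: 48; unmatched a rows kept: 2.

NULL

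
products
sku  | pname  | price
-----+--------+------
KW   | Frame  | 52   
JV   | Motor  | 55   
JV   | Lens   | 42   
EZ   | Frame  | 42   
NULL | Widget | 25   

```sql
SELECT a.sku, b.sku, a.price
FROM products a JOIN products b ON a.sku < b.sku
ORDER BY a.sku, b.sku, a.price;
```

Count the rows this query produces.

5

INNER JOIN keeps only pairs where the ON condition holds.
Matching on a.sku < b.sku. A NULL in a compared column never satisfies the condition.
- a[0] sku=KW → no match; dropped.
- a[1] sku=JV → 1 match(es) in b → 1 row(s).
- a[2] sku=JV → 1 match(es) in b → 1 row(s).
- a[3] sku=EZ → 3 match(es) in b → 3 row(s).
- a[4] sku=NULL → no match; dropped.
Total: 5 rows.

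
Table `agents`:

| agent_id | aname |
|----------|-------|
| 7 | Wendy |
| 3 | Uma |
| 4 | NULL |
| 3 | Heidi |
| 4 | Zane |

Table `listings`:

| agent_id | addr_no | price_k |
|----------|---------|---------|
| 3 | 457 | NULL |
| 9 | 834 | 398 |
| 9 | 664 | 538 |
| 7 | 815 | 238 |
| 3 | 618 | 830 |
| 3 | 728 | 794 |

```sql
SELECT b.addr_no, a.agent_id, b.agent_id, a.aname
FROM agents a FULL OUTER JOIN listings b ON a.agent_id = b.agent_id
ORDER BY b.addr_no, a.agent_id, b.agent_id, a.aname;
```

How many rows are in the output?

FULL OUTER JOIN keeps every row from both sides; unmatched rows get NULL for the other side's columns.
Matching on a.agent_id = b.agent_id.
Matched pairs: 7; unmatched a rows kept: 2; unmatched b rows kept: 2.
Total: 7 matched + 4 padded = 11 rows.

11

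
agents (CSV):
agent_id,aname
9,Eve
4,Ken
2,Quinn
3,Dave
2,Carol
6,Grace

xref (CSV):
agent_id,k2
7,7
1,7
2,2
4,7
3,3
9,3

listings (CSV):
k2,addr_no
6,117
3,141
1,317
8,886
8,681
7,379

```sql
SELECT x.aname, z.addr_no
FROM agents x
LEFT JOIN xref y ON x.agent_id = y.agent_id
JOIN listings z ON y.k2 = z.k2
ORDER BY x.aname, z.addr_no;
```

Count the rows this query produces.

3

Step 1 — x LEFT JOIN y on agent_id → 6 row(s).
Then INNER JOIN `listings z` on k2: keep only rows whose y.k2 appears in z.
Result: 3 row(s).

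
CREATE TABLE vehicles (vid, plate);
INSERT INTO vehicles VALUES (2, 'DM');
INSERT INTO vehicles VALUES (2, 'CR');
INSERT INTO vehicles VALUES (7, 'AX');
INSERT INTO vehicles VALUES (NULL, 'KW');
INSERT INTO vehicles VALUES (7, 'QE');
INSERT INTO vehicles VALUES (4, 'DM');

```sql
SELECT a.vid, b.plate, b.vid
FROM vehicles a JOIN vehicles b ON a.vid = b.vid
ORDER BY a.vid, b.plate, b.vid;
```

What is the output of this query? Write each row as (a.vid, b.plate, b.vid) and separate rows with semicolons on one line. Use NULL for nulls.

(2, CR, 2); (2, CR, 2); (2, DM, 2); (2, DM, 2); (4, DM, 4); (7, AX, 7); (7, AX, 7); (7, QE, 7); (7, QE, 7)

INNER JOIN keeps only pairs where the ON condition holds.
Matching on a.vid = b.vid. A NULL in a compared column never satisfies the condition.
- vid=2: 2 matching b row(s), so 2 row(s) emitted.
- vid=2: 2 matching b row(s), so 2 row(s) emitted.
- vid=7: 2 matching b row(s), so 2 row(s) emitted.
- vid=NULL: no matching b row, dropped.
- vid=7: 2 matching b row(s), so 2 row(s) emitted.
- vid=4: 1 matching b row(s), so 1 row(s) emitted.
After projecting and ordering:
a.vid | b.plate | b.vid
2 | CR | 2
2 | CR | 2
2 | DM | 2
2 | DM | 2
4 | DM | 4
7 | AX | 7
7 | AX | 7
7 | QE | 7
7 | QE | 7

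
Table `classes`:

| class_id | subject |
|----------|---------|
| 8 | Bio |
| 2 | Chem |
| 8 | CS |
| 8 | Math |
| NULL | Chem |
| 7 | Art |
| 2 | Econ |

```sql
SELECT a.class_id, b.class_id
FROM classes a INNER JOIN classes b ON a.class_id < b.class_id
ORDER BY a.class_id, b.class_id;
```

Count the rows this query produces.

11

INNER JOIN keeps only pairs where the ON condition holds.
Matching on a.class_id < b.class_id. A NULL in a compared column never satisfies the condition.
Matched pairs: 11.
Total: 11 rows.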